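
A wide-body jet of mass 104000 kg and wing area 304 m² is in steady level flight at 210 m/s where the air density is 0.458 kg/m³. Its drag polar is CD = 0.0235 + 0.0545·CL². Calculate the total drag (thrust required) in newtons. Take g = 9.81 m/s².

D = 90600 N

In steady level flight, lift balances weight: W = mg = 104000 × 9.81 = 1.0202×10^6 N.
Dynamic pressure q = 0.5 × 0.458 × 210² = 10100 Pa.
Required CL = L/(qS) = 1.0202×10^6/(10100·304) = 0.3323.
CD = 0.0235 + 0.0545 × 0.3323² = 0.02952.
D = q·S·CD = 10100 × 304 × 0.02952 = 90620 N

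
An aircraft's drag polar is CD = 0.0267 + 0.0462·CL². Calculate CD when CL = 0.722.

CD = 0.0508

CD = 0.0267 + 0.0462 × 0.722² = 0.0267 + 0.02408 = 0.0508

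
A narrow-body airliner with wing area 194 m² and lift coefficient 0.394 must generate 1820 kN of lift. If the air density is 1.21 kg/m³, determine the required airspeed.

v = 198 m/s

L = ½ρv²S·CL ⇒ v = √(2L/(ρ·S·CL))
v = √(2 × 1.82×10^6 / (1.21 × 194 × 0.394)) = √39360 = 198 m/s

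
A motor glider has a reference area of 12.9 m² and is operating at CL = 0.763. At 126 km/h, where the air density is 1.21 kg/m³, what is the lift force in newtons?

L = 7290 N

Convert speed: v = 126 km/h ÷ 3.6 = 35 m/s.
Dynamic pressure q = ½ρv² = ½ × 1.21 × 35² = 741.1 Pa.
L = q·S·CL = 741.1 × 12.9 × 0.763 = 7290 N ≈ 7.29 kN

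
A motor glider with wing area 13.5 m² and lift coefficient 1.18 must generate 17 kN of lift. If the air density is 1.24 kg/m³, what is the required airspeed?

L = ½ρv²S·CL ⇒ v = √(2L/(ρ·S·CL))
v = √(2 × 17000 / (1.24 × 13.5 × 1.18)) = √1721 = 41.5 m/s

v = 41.5 m/s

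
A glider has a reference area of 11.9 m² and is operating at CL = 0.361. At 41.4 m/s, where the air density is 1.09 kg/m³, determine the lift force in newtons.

Dynamic pressure q = ½ρv² = ½ × 1.09 × 41.4² = 934.1 Pa.
L = q·S·CL = 934.1 × 11.9 × 0.361 = 4010 N

L = 4010 N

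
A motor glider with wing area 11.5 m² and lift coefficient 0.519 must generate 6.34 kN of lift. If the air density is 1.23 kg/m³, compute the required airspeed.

v = 41.6 m/s

L = ½ρv²S·CL ⇒ v = √(2L/(ρ·S·CL))
v = √(2 × 6340 / (1.23 × 11.5 × 0.519)) = √1727 = 41.6 m/s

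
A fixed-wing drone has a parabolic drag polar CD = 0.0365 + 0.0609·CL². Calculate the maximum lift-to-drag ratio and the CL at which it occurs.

(L/D)max = 10.6, at CL = 0.774

For CD = CD0 + K·CL², (L/D)max occurs at CL* = √(CD0/K) and equals 1/(2√(K·CD0)).
(L/D)max = 1/(2√(0.0609 × 0.0365)) = 1/(2 × 0.04715) = 10.6
CL* = √(0.0365/0.0609) = 0.774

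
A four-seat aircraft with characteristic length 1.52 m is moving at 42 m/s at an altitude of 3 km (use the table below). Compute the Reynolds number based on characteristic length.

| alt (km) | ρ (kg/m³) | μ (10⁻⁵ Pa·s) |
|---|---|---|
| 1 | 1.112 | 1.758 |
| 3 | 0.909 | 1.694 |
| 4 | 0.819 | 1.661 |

At 3 km, from the table: ρ = 0.909 kg/m³, μ = 1.694×10⁻⁵ Pa·s.
Re = ρ·v·c/μ = 0.909 × 42 × 1.52 / (1.694×10⁻⁵) = 3.43×10^6

Re = 3.43×10^6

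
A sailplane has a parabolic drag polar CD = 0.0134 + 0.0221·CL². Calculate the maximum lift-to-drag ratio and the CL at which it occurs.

For CD = CD0 + K·CL², (L/D)max occurs at CL* = √(CD0/K) and equals 1/(2√(K·CD0)).
(L/D)max = 1/(2√(0.0221 × 0.0134)) = 1/(2 × 0.01721) = 29.1
CL* = √(0.0134/0.0221) = 0.779

(L/D)max = 29.1, at CL = 0.779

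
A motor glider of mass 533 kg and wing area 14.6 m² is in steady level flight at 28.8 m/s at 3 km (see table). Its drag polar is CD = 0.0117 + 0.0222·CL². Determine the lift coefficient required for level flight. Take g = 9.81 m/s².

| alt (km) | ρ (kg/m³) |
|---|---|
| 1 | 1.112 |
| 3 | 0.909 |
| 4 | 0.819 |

At 3 km, from the table: ρ = 0.909 kg/m³.
In steady level flight, lift balances weight: W = mg = 533 × 9.81 = 5228.7 N.
Dynamic pressure q = 0.5 × 0.909 × 28.8² = 377 Pa.
Required CL = L/(qS) = 5228.7/(377·14.6) = 0.95.

CL = 0.95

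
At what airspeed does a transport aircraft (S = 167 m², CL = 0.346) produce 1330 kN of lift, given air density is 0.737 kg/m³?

L = ½ρv²S·CL ⇒ v = √(2L/(ρ·S·CL))
v = √(2 × 1.33×10^6 / (0.737 × 167 × 0.346)) = √62460 = 250 m/s

v = 250 m/s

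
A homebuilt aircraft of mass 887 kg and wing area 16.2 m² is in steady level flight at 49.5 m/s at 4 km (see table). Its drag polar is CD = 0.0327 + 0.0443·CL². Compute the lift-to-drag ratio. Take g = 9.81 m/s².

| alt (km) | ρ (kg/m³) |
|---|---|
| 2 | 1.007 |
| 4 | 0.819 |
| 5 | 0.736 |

L/D = 11.8

At 4 km, from the table: ρ = 0.819 kg/m³.
Weight W = mg = 887 × 9.81 = 8701.5 N; in level flight L = W.
q = ½ρv² = ½ × 0.819 × 49.5² = 1003 Pa.
CL = W/(q·S) = 8701.5 / (1003 × 16.2) = 0.5353.
CD = 0.0327 + 0.0443 × 0.5353² = 0.04539.
L/D = CL/CD = 0.5353 / 0.04539 = 11.8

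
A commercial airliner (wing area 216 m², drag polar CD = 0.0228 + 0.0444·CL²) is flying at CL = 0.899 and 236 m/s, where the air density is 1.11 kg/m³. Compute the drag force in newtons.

D = 3.92×10^5 N

CD = 0.0228 + 0.0444 × 0.899² = 0.05868
D = ½ρv²S·CD = ½ × 1.11 × 236² × 216 × 0.05868 = 3.92×10^5 N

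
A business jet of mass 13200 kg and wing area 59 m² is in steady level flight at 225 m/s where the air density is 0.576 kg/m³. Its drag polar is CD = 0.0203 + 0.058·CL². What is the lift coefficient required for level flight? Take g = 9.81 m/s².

CL = 0.151

Weight W = mg = 13200 × 9.81 = 1.2949×10^5 N; in level flight L = W.
Dynamic pressure q = 0.5 × 0.576 × 225² = 14580 Pa.
CL = W/(q·S) = 1.2949×10^5 / (14580 × 59) = 0.1505.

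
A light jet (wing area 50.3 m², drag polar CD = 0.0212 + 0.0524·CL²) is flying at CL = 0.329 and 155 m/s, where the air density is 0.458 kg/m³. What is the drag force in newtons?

CD = 0.0212 + 0.0524 × 0.329² = 0.02687
D = ½ρv²S·CD = ½ × 0.458 × 155² × 50.3 × 0.02687 = 7440 N

D = 7440 N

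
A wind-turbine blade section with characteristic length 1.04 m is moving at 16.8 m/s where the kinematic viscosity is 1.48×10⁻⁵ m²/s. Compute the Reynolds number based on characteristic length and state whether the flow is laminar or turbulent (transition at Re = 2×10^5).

Re = 1.18×10^6 (turbulent)

Re = v·c/ν = 16.8 × 1.04 / (1.48×10⁻⁵) = 1.18×10^6
Since 1.18×10^6 > 2×10^5, the flow is turbulent.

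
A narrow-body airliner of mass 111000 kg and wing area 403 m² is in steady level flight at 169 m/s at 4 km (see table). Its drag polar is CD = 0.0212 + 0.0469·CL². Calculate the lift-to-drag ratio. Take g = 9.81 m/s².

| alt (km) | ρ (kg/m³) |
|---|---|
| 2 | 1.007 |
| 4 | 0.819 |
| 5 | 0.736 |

L/D = 9.75

At 4 km, from the table: ρ = 0.819 kg/m³.
Level flight ⇒ L = W = m·g = 111000 × 9.81 = 1.0889×10^6 N.
q = ½ρv² = ½ × 0.819 × 169² = 11700 Pa.
Required CL = L/(qS) = 1.0889×10^6/(11700·403) = 0.231.
CD = 0.0212 + 0.0469 × 0.231² = 0.0237.
L/D = CL/CD = 0.231 / 0.0237 = 9.75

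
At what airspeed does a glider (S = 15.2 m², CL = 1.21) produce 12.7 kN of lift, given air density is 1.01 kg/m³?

L = ½ρv²S·CL ⇒ v = √(2L/(ρ·S·CL))
v = √(2 × 12700 / (1.01 × 15.2 × 1.21)) = √1367 = 37 m/s

v = 37 m/s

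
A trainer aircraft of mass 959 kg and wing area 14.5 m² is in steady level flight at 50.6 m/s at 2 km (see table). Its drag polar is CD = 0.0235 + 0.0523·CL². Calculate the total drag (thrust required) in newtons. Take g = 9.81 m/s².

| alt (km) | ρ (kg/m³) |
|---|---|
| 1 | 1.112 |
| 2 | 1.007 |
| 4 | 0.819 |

D = 687 N

At 2 km, from the table: ρ = 1.007 kg/m³.
Level flight ⇒ L = W = m·g = 959 × 9.81 = 9407.8 N.
Dynamic pressure q = 0.5 × 1.007 × 50.6² = 1289 Pa.
Required CL = L/(qS) = 9407.8/(1289·14.5) = 0.5033.
CD = 0.0235 + 0.0523 × 0.5033² = 0.03675.
D = q·S·CD = 1289 × 14.5 × 0.03675 = 686.9 N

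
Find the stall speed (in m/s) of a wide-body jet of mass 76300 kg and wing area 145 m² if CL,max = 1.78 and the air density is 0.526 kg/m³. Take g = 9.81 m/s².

At stall, lift equals weight: L = W = m·g = 76300 × 9.81 = 7.485×10^5 N.
V_stall = √(2W/(ρ·S·CL,max)) = √(2 × 7.485×10^5 / (0.526 × 145 × 1.78))
V_stall = √11030 = 105 m/s

V_stall = 105 m/s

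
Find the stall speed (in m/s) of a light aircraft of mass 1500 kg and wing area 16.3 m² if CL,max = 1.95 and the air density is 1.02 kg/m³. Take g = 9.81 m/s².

Stall occurs when L = W at CL,max. W = mg = 1500 × 9.81 = 14720 N.
V_stall = √(2W/(ρ·S·CL,max)) = √(2 × 14720 / (1.02 × 16.3 × 1.95))
V_stall = √907.8 = 30.1 m/s

V_stall = 30.1 m/s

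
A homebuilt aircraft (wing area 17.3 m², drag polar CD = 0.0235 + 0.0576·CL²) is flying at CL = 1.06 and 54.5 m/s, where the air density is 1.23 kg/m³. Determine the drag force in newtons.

CD = 0.0235 + 0.0576 × 1.06² = 0.08822
D = ½ρv²S·CD = ½ × 1.23 × 54.5² × 17.3 × 0.08822 = 2790 N

D = 2790 N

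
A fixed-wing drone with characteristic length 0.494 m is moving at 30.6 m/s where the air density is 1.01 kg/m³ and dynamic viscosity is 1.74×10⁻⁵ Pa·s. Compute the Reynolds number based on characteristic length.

Re = ρ·v·c/μ = 1.01 × 30.6 × 0.494 / (1.74×10⁻⁵) = 8.77×10^5

Re = 8.77×10^5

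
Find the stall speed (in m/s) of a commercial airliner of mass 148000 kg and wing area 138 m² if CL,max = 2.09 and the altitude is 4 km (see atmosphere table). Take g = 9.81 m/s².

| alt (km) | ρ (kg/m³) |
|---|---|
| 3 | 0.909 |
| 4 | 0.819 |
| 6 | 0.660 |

At 4 km, from the table: ρ = 0.819 kg/m³.
At stall, lift equals weight: L = W = m·g = 148000 × 9.81 = 1.452×10^6 N.
V_stall = √(2W/(ρ·S·CL,max)) = √(2 × 1.452×10^6 / (0.819 × 138 × 2.09))
V_stall = √12290 = 111 m/s

V_stall = 111 m/s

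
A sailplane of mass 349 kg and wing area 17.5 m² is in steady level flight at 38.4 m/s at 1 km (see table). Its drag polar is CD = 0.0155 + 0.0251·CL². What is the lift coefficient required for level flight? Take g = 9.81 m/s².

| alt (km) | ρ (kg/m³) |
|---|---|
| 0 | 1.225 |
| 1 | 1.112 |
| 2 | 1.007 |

CL = 0.239

At 1 km, from the table: ρ = 1.112 kg/m³.
Weight W = mg = 349 × 9.81 = 3423.7 N; in level flight L = W.
Dynamic pressure q = 0.5 × 1.112 × 38.4² = 819.9 Pa.
CL = W/(q·S) = 3423.7 / (819.9 × 17.5) = 0.2386.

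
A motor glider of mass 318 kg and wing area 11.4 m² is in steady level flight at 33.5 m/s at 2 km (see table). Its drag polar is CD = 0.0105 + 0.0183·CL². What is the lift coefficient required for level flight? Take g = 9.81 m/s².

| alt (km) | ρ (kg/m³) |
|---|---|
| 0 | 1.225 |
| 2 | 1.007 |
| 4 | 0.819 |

At 2 km, from the table: ρ = 1.007 kg/m³.
In steady level flight, lift balances weight: W = mg = 318 × 9.81 = 3119.6 N.
q = ½ρv² = ½ × 1.007 × 33.5² = 565.1 Pa.
CL = W/(q·S) = 3119.6 / (565.1 × 11.4) = 0.4843.

CL = 0.484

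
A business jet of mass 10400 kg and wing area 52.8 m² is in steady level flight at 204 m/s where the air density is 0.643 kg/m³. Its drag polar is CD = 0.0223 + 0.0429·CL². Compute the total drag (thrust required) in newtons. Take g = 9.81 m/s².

Weight W = mg = 10400 × 9.81 = 1.0202×10^5 N; in level flight L = W.
q = ½ρv² = ½ × 0.643 × 204² = 13380 Pa.
CL = W/(q·S) = 1.0202×10^5 / (13380 × 52.8) = 0.1444.
CD = 0.0223 + 0.0429 × 0.1444² = 0.02319.
D = q·S·CD = 13380 × 52.8 × 0.02319 = 16390 N

D = 16400 N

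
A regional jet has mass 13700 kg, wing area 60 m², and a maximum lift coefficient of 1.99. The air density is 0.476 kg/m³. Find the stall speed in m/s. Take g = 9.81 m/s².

Stall occurs when L = W at CL,max. W = mg = 13700 × 9.81 = 1.344×10^5 N.
From L = ½ρV²S·CL,max = W: V_stall = √(2W/(ρSCL,max)) = √(2·1.344×10^5/(0.476·60·1.99))
V_stall = √4729 = 68.8 m/s

V_stall = 68.8 m/s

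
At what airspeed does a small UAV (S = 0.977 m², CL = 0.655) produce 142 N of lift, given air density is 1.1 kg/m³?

v = 20.1 m/s

L = ½ρv²S·CL ⇒ v = √(2L/(ρ·S·CL))
v = √(2 × 142 / (1.1 × 0.977 × 0.655)) = √403.5 = 20.1 m/s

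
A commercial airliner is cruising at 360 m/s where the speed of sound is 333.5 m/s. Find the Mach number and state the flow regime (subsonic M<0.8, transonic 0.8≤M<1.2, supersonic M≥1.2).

M = 1.08 (transonic)

M = v/a = 360 / 333.5 = 1.08
M = 1.08 → transonic.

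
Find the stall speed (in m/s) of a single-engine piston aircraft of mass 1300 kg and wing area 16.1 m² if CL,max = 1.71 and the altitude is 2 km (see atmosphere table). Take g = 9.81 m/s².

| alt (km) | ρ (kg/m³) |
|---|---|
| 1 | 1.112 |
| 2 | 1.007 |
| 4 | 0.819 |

V_stall = 30.3 m/s

At 2 km, from the table: ρ = 1.007 kg/m³.
Weight W = mg = 1300 × 9.81 = 12750 N.
V_stall = √(2W/(ρ·S·CL,max)) = √(2 × 12750 / (1.007 × 16.1 × 1.71))
V_stall = √920 = 30.3 m/s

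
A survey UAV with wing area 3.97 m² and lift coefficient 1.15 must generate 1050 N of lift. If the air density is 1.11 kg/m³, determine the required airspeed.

L = ½ρv²S·CL ⇒ v = √(2L/(ρ·S·CL))
v = √(2 × 1050 / (1.11 × 3.97 × 1.15)) = √414.4 = 20.4 m/s

v = 20.4 m/s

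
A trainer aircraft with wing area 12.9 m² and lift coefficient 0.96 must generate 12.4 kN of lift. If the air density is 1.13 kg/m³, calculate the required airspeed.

L = ½ρv²S·CL ⇒ v = √(2L/(ρ·S·CL))
v = √(2 × 12400 / (1.13 × 12.9 × 0.96)) = √1772 = 42.1 m/s

v = 42.1 m/s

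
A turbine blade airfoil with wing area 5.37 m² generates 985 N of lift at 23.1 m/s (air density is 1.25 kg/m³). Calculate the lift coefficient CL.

From L = ½ρv²S·CL, rearranging gives CL = 2L/(ρv²S).
CL = 2 × 985 / (1.25 × 23.1² × 5.37) = 0.55

CL = 0.55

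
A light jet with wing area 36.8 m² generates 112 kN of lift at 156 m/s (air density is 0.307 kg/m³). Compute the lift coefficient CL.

From L = ½ρv²S·CL, rearranging gives CL = 2L/(ρv²S).
CL = 2 × 1.12×10^5 / (0.307 × 156² × 36.8) = 0.815

CL = 0.815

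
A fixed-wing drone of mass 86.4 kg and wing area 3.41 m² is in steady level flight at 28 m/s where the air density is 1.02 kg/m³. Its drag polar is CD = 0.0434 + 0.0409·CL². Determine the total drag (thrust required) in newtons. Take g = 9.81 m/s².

D = 80.7 N

Weight W = mg = 86.4 × 9.81 = 847.58 N; in level flight L = W.
q = ½ρv² = ½ × 1.02 × 28² = 399.8 Pa.
CL = W/(q·S) = 847.58 / (399.8 × 3.41) = 0.6216.
CD = 0.0434 + 0.0409 × 0.6216² = 0.05921.
D = q·S·CD = 399.8 × 3.41 × 0.05921 = 80.72 N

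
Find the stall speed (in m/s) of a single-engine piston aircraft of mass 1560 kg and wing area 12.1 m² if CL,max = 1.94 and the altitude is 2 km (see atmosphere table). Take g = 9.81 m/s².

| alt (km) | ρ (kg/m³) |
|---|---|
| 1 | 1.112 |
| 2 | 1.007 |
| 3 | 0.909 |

V_stall = 36 m/s

At 2 km, from the table: ρ = 1.007 kg/m³.
At stall, lift equals weight: L = W = m·g = 1560 × 9.81 = 15300 N.
V_stall = √(2W/(ρ·S·CL,max)) = √(2 × 15300 / (1.007 × 12.1 × 1.94))
V_stall = √1295 = 36 m/s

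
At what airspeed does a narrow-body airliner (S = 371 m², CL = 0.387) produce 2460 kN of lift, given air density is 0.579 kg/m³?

v = 243 m/s

L = ½ρv²S·CL ⇒ v = √(2L/(ρ·S·CL))
v = √(2 × 2.46×10^6 / (0.579 × 371 × 0.387)) = √59180 = 243 m/s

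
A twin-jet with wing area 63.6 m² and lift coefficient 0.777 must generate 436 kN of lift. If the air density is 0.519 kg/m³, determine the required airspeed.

L = ½ρv²S·CL ⇒ v = √(2L/(ρ·S·CL))
v = √(2 × 4.36×10^5 / (0.519 × 63.6 × 0.777)) = √34000 = 184 m/s

v = 184 m/s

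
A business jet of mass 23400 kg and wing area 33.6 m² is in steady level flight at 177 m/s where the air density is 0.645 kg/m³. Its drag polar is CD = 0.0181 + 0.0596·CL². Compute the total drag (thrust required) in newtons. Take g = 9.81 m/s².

D = 15400 N

In steady level flight, lift balances weight: W = mg = 23400 × 9.81 = 2.2955×10^5 N.
q = ½ρv² = ½ × 0.645 × 177² = 10100 Pa.
CL = W/(q·S) = 2.2955×10^5 / (10100 × 33.6) = 0.6762.
CD = 0.0181 + 0.0596 × 0.6762² = 0.04535.
D = q·S·CD = 10100 × 33.6 × 0.04535 = 15400 N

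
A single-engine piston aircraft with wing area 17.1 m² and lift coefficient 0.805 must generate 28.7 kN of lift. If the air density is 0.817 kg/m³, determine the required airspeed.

v = 71.4 m/s

L = ½ρv²S·CL ⇒ v = √(2L/(ρ·S·CL))
v = √(2 × 28700 / (0.817 × 17.1 × 0.805)) = √5104 = 71.4 m/s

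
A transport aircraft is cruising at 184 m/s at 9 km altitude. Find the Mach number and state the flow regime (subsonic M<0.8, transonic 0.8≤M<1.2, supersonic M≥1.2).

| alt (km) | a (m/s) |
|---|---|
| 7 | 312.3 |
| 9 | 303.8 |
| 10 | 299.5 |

M = 0.606 (subsonic)

At 9 km, from the table: a = 303.8 m/s.
M = v/a = 184 / 303.8 = 0.606
M = 0.606 → subsonic.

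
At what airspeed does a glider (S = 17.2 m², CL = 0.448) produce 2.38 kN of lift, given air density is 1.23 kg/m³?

L = ½ρv²S·CL ⇒ v = √(2L/(ρ·S·CL))
v = √(2 × 2380 / (1.23 × 17.2 × 0.448)) = √502.2 = 22.4 m/s

v = 22.4 m/s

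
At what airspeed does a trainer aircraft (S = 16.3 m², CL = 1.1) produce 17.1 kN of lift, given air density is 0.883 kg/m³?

L = ½ρv²S·CL ⇒ v = √(2L/(ρ·S·CL))
v = √(2 × 17100 / (0.883 × 16.3 × 1.1)) = √2160 = 46.5 m/s

v = 46.5 m/s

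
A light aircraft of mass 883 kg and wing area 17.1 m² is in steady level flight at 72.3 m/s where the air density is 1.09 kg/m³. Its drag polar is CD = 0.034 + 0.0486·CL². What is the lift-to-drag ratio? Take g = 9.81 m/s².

L/D = 5

Weight W = mg = 883 × 9.81 = 8662.2 N; in level flight L = W.
q = ½ρv² = ½ × 1.09 × 72.3² = 2849 Pa.
CL = W/(q·S) = 8662.2 / (2849 × 17.1) = 0.1778.
CD = 0.034 + 0.0486 × 0.1778² = 0.03554.
L/D = CL/CD = 0.1778 / 0.03554 = 5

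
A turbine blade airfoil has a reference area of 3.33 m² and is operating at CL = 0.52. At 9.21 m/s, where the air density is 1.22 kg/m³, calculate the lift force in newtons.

L = ½ρv²S·CL = ½ × 1.22 × 9.21² × 3.33 × 0.52 = 89.6 N

L = 89.6 N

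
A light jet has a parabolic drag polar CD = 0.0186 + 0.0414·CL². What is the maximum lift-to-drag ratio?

(L/D)max = 18

For CD = CD0 + K·CL², (L/D)max occurs at CL* = √(CD0/K) and equals 1/(2√(K·CD0)).
(L/D)max = 1/(2√(0.0414 × 0.0186)) = 1/(2 × 0.02775) = 18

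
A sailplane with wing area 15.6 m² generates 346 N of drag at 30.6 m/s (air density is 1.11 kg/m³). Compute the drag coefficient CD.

From D = ½ρv²S·CD, rearranging gives CD = 2D/(ρv²S).
CD = 2 × 346 / (1.11 × 30.6² × 15.6) = 0.0427

CD = 0.0427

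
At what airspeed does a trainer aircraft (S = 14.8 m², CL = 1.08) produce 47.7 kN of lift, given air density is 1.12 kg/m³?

v = 73 m/s

L = ½ρv²S·CL ⇒ v = √(2L/(ρ·S·CL))
v = √(2 × 47700 / (1.12 × 14.8 × 1.08)) = √5329 = 73 m/s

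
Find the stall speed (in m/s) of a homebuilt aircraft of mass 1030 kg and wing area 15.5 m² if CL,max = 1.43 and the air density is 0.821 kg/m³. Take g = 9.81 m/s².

V_stall = 33.3 m/s

Stall occurs when L = W at CL,max. W = mg = 1030 × 9.81 = 10100 N.
From L = ½ρV²S·CL,max = W: V_stall = √(2W/(ρSCL,max)) = √(2·10100/(0.821·15.5·1.43))
V_stall = √1111 = 33.3 m/s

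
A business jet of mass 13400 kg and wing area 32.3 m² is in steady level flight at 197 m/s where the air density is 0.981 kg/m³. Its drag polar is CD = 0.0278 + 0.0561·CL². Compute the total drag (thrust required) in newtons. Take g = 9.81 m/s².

Weight W = mg = 13400 × 9.81 = 1.3145×10^5 N; in level flight L = W.
q = ½ρv² = ½ × 0.981 × 197² = 19040 Pa.
CL = W/(q·S) = 1.3145×10^5 / (19040 × 32.3) = 0.2138.
CD = 0.0278 + 0.0561 × 0.2138² = 0.03036.
D = q·S·CD = 19040 × 32.3 × 0.03036 = 18670 N

D = 18700 N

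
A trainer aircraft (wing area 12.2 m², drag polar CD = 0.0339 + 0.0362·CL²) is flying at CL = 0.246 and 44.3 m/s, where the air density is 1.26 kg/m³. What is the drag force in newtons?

CD = 0.0339 + 0.0362 × 0.246² = 0.03609
D = ½ρv²S·CD = ½ × 1.26 × 44.3² × 12.2 × 0.03609 = 544 N

D = 544 N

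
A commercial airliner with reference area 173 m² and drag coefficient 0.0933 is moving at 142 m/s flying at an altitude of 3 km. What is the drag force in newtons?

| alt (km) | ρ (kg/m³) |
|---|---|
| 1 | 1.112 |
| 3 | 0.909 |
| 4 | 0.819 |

D = 1.48×10^5 N

At 3 km, from the table: ρ = 0.909 kg/m³.
D = ½ρv²S·CD = ½ × 0.909 × 142² × 173 × 0.0933 = 1.48×10^5 N ≈ 148 kN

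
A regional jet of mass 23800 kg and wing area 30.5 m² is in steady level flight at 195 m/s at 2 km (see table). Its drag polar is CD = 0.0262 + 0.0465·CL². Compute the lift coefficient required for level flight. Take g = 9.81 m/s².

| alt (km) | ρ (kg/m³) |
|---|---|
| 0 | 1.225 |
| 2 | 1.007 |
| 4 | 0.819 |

CL = 0.4

At 2 km, from the table: ρ = 1.007 kg/m³.
In steady level flight, lift balances weight: W = mg = 23800 × 9.81 = 2.3348×10^5 N.
q = ½ρv² = ½ × 1.007 × 195² = 19150 Pa.
CL = 2W/(ρv²S) = 2×2.3348×10^5/(1.007×195²×30.5) = 0.3998.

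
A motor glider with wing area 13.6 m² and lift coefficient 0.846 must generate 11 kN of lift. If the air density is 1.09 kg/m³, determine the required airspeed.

v = 41.9 m/s

L = ½ρv²S·CL ⇒ v = √(2L/(ρ·S·CL))
v = √(2 × 11000 / (1.09 × 13.6 × 0.846)) = √1754 = 41.9 m/s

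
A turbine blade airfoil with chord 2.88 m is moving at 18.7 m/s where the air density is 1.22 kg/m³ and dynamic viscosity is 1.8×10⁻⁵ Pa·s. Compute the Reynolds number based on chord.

Re = ρ·v·c/μ = 1.22 × 18.7 × 2.88 / (1.8×10⁻⁵) = 3.65×10^6

Re = 3.65×10^6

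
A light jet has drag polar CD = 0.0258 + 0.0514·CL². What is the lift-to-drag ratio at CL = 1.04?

L/D = 12.8

CD = 0.0258 + 0.0514 × 1.04² = 0.08139
L/D = CL/CD = 1.04 / 0.08139 = 12.8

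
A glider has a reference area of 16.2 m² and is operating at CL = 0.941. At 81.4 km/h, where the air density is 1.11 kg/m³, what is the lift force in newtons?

L = 4330 N

Convert speed: v = 81.4 km/h ÷ 3.6 = 22.61 m/s.
L = ½ρv²S·CL = ½ × 1.11 × 22.61² × 16.2 × 0.941 = 4330 N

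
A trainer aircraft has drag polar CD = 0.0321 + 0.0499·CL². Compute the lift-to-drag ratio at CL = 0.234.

L/D = 6.72

CD = 0.0321 + 0.0499 × 0.234² = 0.03483
L/D = CL/CD = 0.234 / 0.03483 = 6.72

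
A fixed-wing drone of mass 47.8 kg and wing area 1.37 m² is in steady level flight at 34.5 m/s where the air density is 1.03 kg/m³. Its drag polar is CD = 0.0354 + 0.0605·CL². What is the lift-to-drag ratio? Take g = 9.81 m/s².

L/D = 10.3

Level flight ⇒ L = W = m·g = 47.8 × 9.81 = 468.92 N.
q = ½ρv² = ½ × 1.03 × 34.5² = 613 Pa.
CL = W/(q·S) = 468.92 / (613 × 1.37) = 0.5584.
CD = 0.0354 + 0.0605 × 0.5584² = 0.05426.
L/D = CL/CD = 0.5584 / 0.05426 = 10.3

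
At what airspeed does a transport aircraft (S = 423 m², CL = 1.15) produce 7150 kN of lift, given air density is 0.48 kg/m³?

L = ½ρv²S·CL ⇒ v = √(2L/(ρ·S·CL))
v = √(2 × 7.15×10^6 / (0.48 × 423 × 1.15)) = √61240 = 247 m/s

v = 247 m/s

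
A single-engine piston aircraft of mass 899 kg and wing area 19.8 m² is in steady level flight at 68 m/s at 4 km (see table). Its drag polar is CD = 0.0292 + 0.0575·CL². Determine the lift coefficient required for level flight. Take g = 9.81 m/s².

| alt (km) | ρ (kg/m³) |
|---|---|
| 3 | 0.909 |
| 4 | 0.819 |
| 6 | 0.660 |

CL = 0.235

At 4 km, from the table: ρ = 0.819 kg/m³.
In steady level flight, lift balances weight: W = mg = 899 × 9.81 = 8819.2 N.
Dynamic pressure q = 0.5 × 0.819 × 68² = 1894 Pa.
Required CL = L/(qS) = 8819.2/(1894·19.8) = 0.2352.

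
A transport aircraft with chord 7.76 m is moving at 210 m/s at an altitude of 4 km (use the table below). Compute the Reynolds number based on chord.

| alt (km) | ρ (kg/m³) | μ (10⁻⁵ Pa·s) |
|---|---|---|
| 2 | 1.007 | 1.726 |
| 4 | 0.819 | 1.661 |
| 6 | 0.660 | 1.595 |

Re = 8.04×10^7

At 4 km, from the table: ρ = 0.819 kg/m³, μ = 1.661×10⁻⁵ Pa·s.
Re = ρ·v·c/μ = 0.819 × 210 × 7.76 / (1.661×10⁻⁵) = 8.04×10^7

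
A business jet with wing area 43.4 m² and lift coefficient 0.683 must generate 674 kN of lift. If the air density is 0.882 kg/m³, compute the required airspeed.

v = 227 m/s

L = ½ρv²S·CL ⇒ v = √(2L/(ρ·S·CL))
v = √(2 × 6.74×10^5 / (0.882 × 43.4 × 0.683)) = √51560 = 227 m/s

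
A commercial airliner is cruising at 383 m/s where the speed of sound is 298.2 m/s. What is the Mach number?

M = v/a = 383 / 298.2 = 1.28

M = 1.28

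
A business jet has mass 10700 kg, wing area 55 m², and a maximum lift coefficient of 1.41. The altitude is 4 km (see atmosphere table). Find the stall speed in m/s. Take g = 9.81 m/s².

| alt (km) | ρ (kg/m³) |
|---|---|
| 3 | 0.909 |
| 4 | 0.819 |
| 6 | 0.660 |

V_stall = 57.5 m/s

At 4 km, from the table: ρ = 0.819 kg/m³.
Weight W = mg = 10700 × 9.81 = 1.05×10^5 N.
V_stall = √(2W/(ρ·S·CL,max)) = √(2 × 1.05×10^5 / (0.819 × 55 × 1.41))
V_stall = √3305 = 57.5 m/s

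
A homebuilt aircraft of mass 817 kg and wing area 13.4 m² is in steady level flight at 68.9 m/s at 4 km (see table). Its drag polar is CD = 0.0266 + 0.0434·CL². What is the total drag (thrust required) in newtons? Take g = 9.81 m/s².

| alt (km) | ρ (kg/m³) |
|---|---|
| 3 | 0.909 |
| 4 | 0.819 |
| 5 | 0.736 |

D = 800 N

At 4 km, from the table: ρ = 0.819 kg/m³.
Weight W = mg = 817 × 9.81 = 8014.8 N; in level flight L = W.
q = ½ρv² = ½ × 0.819 × 68.9² = 1944 Pa.
CL = W/(q·S) = 8014.8 / (1944 × 13.4) = 0.3077.
CD = 0.0266 + 0.0434 × 0.3077² = 0.03071.
D = q·S·CD = 1944 × 13.4 × 0.03071 = 799.9 N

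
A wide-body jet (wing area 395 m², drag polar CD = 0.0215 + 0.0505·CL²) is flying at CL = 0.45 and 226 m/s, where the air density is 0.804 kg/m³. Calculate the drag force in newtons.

CD = 0.0215 + 0.0505 × 0.45² = 0.03173
D = ½ρv²S·CD = ½ × 0.804 × 226² × 395 × 0.03173 = 2.57×10^5 N

D = 2.57×10^5 N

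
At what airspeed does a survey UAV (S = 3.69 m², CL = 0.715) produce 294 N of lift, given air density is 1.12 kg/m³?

L = ½ρv²S·CL ⇒ v = √(2L/(ρ·S·CL))
v = √(2 × 294 / (1.12 × 3.69 × 0.715)) = √199 = 14.1 m/s

v = 14.1 m/s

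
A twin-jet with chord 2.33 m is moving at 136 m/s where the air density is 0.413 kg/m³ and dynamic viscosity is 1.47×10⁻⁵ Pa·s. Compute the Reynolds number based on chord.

Re = ρ·v·c/μ = 0.413 × 136 × 2.33 / (1.47×10⁻⁵) = 8.9×10^6

Re = 8.9×10^6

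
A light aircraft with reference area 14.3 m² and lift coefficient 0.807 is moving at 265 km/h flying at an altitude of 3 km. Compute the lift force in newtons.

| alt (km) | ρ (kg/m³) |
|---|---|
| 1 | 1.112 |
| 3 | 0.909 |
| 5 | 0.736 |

At 3 km, from the table: ρ = 0.909 kg/m³.
Convert speed: v = 265 km/h ÷ 3.6 = 73.61 m/s.
L = ½ρv²S·CL = ½ × 0.909 × 73.61² × 14.3 × 0.807 = 28400 N ≈ 28.4 kN

L = 28400 N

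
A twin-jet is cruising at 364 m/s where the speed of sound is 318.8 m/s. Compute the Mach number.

M = 1.14

M = v/a = 364 / 318.8 = 1.14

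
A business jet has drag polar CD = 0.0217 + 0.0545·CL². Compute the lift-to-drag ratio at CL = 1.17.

L/D = 12.1

CD = 0.0217 + 0.0545 × 1.17² = 0.09631
L/D = CL/CD = 1.17 / 0.09631 = 12.1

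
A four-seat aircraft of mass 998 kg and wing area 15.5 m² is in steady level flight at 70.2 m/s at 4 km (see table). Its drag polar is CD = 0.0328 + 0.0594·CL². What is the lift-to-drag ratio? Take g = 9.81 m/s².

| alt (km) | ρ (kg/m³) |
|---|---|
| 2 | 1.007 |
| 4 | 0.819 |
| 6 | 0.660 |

At 4 km, from the table: ρ = 0.819 kg/m³.
Weight W = mg = 998 × 9.81 = 9790.4 N; in level flight L = W.
q = ½ρv² = ½ × 0.819 × 70.2² = 2018 Pa.
Required CL = L/(qS) = 9790.4/(2018·15.5) = 0.313.
CD = 0.0328 + 0.0594 × 0.313² = 0.03862.
L/D = CL/CD = 0.313 / 0.03862 = 8.1

L/D = 8.1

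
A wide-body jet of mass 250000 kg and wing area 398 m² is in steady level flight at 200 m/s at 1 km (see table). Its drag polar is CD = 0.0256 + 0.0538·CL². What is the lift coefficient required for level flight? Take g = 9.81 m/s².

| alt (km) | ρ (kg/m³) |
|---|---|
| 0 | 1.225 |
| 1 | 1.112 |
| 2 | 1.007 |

CL = 0.277

At 1 km, from the table: ρ = 1.112 kg/m³.
Weight W = mg = 250000 × 9.81 = 2.4525×10^6 N; in level flight L = W.
q = ½ρv² = ½ × 1.112 × 200² = 22240 Pa.
CL = 2W/(ρv²S) = 2×2.4525×10^6/(1.112×200²×398) = 0.2771.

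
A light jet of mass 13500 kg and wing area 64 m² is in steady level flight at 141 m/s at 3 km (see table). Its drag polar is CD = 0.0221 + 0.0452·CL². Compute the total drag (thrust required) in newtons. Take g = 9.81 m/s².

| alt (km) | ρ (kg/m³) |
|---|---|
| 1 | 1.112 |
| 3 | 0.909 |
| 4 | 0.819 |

D = 14200 N

At 3 km, from the table: ρ = 0.909 kg/m³.
In steady level flight, lift balances weight: W = mg = 13500 × 9.81 = 1.3244×10^5 N.
Dynamic pressure q = 0.5 × 0.909 × 141² = 9036 Pa.
CL = W/(q·S) = 1.3244×10^5 / (9036 × 64) = 0.229.
CD = 0.0221 + 0.0452 × 0.229² = 0.02447.
D = q·S·CD = 9036 × 64 × 0.02447 = 14150 N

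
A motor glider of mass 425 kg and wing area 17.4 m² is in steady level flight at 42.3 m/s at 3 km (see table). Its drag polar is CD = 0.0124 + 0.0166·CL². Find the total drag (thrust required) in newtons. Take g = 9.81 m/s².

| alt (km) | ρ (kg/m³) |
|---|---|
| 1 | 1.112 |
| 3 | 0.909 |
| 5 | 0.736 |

At 3 km, from the table: ρ = 0.909 kg/m³.
In steady level flight, lift balances weight: W = mg = 425 × 9.81 = 4169.2 N.
q = ½ρv² = ½ × 0.909 × 42.3² = 813.2 Pa.
CL = W/(q·S) = 4169.2 / (813.2 × 17.4) = 0.2946.
CD = 0.0124 + 0.0166 × 0.2946² = 0.01384.
D = q·S·CD = 813.2 × 17.4 × 0.01384 = 195.9 N

D = 196 N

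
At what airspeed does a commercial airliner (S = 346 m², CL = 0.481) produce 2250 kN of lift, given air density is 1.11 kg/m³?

L = ½ρv²S·CL ⇒ v = √(2L/(ρ·S·CL))
v = √(2 × 2.25×10^6 / (1.11 × 346 × 0.481)) = √24360 = 156 m/s

v = 156 m/s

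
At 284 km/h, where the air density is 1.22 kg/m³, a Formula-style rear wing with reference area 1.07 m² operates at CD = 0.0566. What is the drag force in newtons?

Convert speed: v = 284 km/h ÷ 3.6 = 78.89 m/s.
Dynamic pressure q = ½ρv² = ½ × 1.22 × 78.89² = 3796 Pa.
D = q·S·CD = 3796 × 1.07 × 0.0566 = 230 N

D = 230 N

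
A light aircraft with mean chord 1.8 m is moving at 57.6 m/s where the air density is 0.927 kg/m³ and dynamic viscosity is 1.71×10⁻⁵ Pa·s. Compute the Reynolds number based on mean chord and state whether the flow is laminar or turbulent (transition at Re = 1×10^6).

Re = ρ·v·c/μ = 0.927 × 57.6 × 1.8 / (1.71×10⁻⁵) = 5.62×10^6
Since 5.62×10^6 > 1×10^6, the flow is turbulent.

Re = 5.62×10^6 (turbulent)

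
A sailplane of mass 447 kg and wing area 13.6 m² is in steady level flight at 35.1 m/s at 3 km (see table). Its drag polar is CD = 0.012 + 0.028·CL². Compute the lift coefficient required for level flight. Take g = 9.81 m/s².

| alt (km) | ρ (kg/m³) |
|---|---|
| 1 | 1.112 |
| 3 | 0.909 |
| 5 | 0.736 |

At 3 km, from the table: ρ = 0.909 kg/m³.
Level flight ⇒ L = W = m·g = 447 × 9.81 = 4385.1 N.
q = ½ρv² = ½ × 0.909 × 35.1² = 559.9 Pa.
CL = W/(q·S) = 4385.1 / (559.9 × 13.6) = 0.5758.

CL = 0.576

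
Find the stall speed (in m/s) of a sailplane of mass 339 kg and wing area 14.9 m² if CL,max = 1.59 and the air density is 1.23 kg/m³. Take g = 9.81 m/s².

V_stall = 15.1 m/s

Stall occurs when L = W at CL,max. W = mg = 339 × 9.81 = 3326 N.
V_stall = √(2W/(ρ·S·CL,max)) = √(2 × 3326 / (1.23 × 14.9 × 1.59))
V_stall = √228.2 = 15.1 m/s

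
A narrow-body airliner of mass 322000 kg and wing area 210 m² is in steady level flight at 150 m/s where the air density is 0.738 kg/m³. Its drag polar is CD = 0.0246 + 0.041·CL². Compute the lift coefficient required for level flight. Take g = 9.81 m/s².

In steady level flight, lift balances weight: W = mg = 322000 × 9.81 = 3.1588×10^6 N.
q = ½ρv² = ½ × 0.738 × 150² = 8302 Pa.
Required CL = L/(qS) = 3.1588×10^6/(8302·210) = 1.812.

CL = 1.81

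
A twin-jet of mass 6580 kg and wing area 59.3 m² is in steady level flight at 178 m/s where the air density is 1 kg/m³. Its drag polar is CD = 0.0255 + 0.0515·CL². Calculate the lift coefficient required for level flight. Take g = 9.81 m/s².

CL = 0.0687

Level flight ⇒ L = W = m·g = 6580 × 9.81 = 64550 N.
q = ½ρv² = ½ × 1 × 178² = 15840 Pa.
CL = W/(q·S) = 64550 / (15840 × 59.3) = 0.06871.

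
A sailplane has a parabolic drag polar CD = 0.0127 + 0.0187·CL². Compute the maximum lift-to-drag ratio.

For CD = CD0 + K·CL², (L/D)max occurs at CL* = √(CD0/K) and equals 1/(2√(K·CD0)).
(L/D)max = 1/(2√(0.0187 × 0.0127)) = 1/(2 × 0.01541) = 32.4

(L/D)max = 32.4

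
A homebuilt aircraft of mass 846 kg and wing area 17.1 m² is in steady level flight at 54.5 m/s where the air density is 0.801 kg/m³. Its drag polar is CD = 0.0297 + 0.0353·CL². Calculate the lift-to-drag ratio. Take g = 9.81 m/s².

In steady level flight, lift balances weight: W = mg = 846 × 9.81 = 8299.3 N.
Dynamic pressure q = 0.5 × 0.801 × 54.5² = 1190 Pa.
Required CL = L/(qS) = 8299.3/(1190·17.1) = 0.408.
CD = 0.0297 + 0.0353 × 0.408² = 0.03558.
L/D = CL/CD = 0.408 / 0.03558 = 11.5

L/D = 11.5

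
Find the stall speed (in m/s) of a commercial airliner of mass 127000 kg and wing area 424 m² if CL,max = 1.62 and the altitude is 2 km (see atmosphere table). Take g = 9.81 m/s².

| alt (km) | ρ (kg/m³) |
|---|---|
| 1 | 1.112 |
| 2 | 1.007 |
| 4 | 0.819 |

At 2 km, from the table: ρ = 1.007 kg/m³.
At stall, lift equals weight: L = W = m·g = 127000 × 9.81 = 1.246×10^6 N.
From L = ½ρV²S·CL,max = W: V_stall = √(2W/(ρSCL,max)) = √(2·1.246×10^6/(1.007·424·1.62))
V_stall = √3602 = 60 m/s

V_stall = 60 m/s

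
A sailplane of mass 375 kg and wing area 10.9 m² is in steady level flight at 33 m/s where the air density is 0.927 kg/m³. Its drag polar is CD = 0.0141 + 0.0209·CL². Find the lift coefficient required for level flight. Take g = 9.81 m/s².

Level flight ⇒ L = W = m·g = 375 × 9.81 = 3678.8 N.
Dynamic pressure q = 0.5 × 0.927 × 33² = 504.8 Pa.
CL = 2W/(ρv²S) = 2×3678.8/(0.927×33²×10.9) = 0.6686.

CL = 0.669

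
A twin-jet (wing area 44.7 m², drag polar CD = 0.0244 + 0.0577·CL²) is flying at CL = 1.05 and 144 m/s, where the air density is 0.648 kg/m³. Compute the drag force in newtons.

D = 26400 N

CD = 0.0244 + 0.0577 × 1.05² = 0.08801
D = ½ρv²S·CD = ½ × 0.648 × 144² × 44.7 × 0.08801 = 26400 N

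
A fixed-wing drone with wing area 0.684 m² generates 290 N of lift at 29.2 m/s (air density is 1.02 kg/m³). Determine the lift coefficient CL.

From L = ½ρv²S·CL, rearranging gives CL = 2L/(ρv²S).
CL = 2 × 290 / (1.02 × 29.2² × 0.684) = 0.975

CL = 0.975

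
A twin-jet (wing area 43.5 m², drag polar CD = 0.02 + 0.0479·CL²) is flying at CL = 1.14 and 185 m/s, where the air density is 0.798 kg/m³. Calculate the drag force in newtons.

D = 48900 N

CD = 0.02 + 0.0479 × 1.14² = 0.08225
D = ½ρv²S·CD = ½ × 0.798 × 185² × 43.5 × 0.08225 = 48900 N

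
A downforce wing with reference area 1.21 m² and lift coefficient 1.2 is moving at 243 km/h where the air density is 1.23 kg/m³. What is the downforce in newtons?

L = 4070 N

Convert speed: v = 243 km/h ÷ 3.6 = 67.5 m/s.
Dynamic pressure q = ½ρv² = ½ × 1.23 × 67.5² = 2802 Pa.
L = q·S·CL = 2802 × 1.21 × 1.2 = 4070 N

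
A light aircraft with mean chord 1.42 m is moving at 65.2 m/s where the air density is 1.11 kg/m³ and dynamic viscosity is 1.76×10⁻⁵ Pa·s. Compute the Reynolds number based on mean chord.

Re = ρ·v·c/μ = 1.11 × 65.2 × 1.42 / (1.76×10⁻⁵) = 5.84×10^6

Re = 5.84×10^6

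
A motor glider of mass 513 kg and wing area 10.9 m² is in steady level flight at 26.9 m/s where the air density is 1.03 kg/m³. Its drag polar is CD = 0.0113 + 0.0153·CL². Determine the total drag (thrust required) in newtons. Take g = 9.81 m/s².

Level flight ⇒ L = W = m·g = 513 × 9.81 = 5032.5 N.
Dynamic pressure q = 0.5 × 1.03 × 26.9² = 372.7 Pa.
CL = 2W/(ρv²S) = 2×5032.5/(1.03×26.9²×10.9) = 1.239.
CD = 0.0113 + 0.0153 × 1.239² = 0.03478.
D = q·S·CD = 372.7 × 10.9 × 0.03478 = 141.3 N

D = 141 N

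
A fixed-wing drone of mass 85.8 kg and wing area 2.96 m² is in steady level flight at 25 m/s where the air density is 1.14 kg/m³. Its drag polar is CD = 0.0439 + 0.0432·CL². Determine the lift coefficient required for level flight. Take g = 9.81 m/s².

In steady level flight, lift balances weight: W = mg = 85.8 × 9.81 = 841.7 N.
Dynamic pressure q = 0.5 × 1.14 × 25² = 356.2 Pa.
CL = W/(q·S) = 841.7 / (356.2 × 2.96) = 0.7982.

CL = 0.798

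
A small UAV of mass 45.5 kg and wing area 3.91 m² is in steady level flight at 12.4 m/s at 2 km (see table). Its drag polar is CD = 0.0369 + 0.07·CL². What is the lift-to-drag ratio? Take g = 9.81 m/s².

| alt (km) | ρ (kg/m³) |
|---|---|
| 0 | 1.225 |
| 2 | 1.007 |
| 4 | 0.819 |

L/D = 7.8

At 2 km, from the table: ρ = 1.007 kg/m³.
Weight W = mg = 45.5 × 9.81 = 446.36 N; in level flight L = W.
q = ½ρv² = ½ × 1.007 × 12.4² = 77.42 Pa.
CL = 2W/(ρv²S) = 2×446.36/(1.007×12.4²×3.91) = 1.475.
CD = 0.0369 + 0.07 × 1.475² = 0.1891.
L/D = CL/CD = 1.475 / 0.1891 = 7.8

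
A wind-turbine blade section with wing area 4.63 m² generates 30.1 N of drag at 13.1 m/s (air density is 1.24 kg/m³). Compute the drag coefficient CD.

From D = ½ρv²S·CD, rearranging gives CD = 2D/(ρv²S).
CD = 2 × 30.1 / (1.24 × 13.1² × 4.63) = 0.0611

CD = 0.0611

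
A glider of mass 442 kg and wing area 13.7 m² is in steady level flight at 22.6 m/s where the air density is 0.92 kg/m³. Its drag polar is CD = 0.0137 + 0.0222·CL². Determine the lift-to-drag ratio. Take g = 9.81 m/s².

In steady level flight, lift balances weight: W = mg = 442 × 9.81 = 4336 N.
Dynamic pressure q = 0.5 × 0.92 × 22.6² = 234.9 Pa.
CL = 2W/(ρv²S) = 2×4336/(0.92×22.6²×13.7) = 1.347.
CD = 0.0137 + 0.0222 × 1.347² = 0.05399.
L/D = CL/CD = 1.347 / 0.05399 = 25

L/D = 25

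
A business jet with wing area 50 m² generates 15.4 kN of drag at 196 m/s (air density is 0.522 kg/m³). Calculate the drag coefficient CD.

CD = 0.0307

From D = ½ρv²S·CD, rearranging gives CD = 2D/(ρv²S).
CD = 2 × 15400 / (0.522 × 196² × 50) = 0.0307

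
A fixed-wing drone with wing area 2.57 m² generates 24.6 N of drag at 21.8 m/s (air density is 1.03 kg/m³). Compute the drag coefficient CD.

From D = ½ρv²S·CD, rearranging gives CD = 2D/(ρv²S).
CD = 2 × 24.6 / (1.03 × 21.8² × 2.57) = 0.0391

CD = 0.0391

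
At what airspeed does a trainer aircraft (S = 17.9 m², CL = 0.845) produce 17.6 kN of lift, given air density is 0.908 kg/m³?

L = ½ρv²S·CL ⇒ v = √(2L/(ρ·S·CL))
v = √(2 × 17600 / (0.908 × 17.9 × 0.845)) = √2563 = 50.6 m/s

v = 50.6 m/s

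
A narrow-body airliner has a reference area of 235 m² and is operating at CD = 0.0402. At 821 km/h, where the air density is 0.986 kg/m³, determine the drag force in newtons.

D = 2.42×10^5 N

Convert speed: v = 821 km/h ÷ 3.6 = 228.1 m/s.
D = ½ρv²S·CD = ½ × 0.986 × 228.1² × 235 × 0.0402 = 2.42×10^5 N ≈ 242 kN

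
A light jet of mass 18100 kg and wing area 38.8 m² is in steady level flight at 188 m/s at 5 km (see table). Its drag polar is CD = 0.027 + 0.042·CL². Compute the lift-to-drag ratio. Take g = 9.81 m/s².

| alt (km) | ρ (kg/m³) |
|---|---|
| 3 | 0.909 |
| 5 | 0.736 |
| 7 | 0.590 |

L/D = 10.9

At 5 km, from the table: ρ = 0.736 kg/m³.
Level flight ⇒ L = W = m·g = 18100 × 9.81 = 1.7756×10^5 N.
q = ½ρv² = ½ × 0.736 × 188² = 13010 Pa.
Required CL = L/(qS) = 1.7756×10^5/(13010·38.8) = 0.3518.
CD = 0.027 + 0.042 × 0.3518² = 0.0322.
L/D = CL/CD = 0.3518 / 0.0322 = 10.9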